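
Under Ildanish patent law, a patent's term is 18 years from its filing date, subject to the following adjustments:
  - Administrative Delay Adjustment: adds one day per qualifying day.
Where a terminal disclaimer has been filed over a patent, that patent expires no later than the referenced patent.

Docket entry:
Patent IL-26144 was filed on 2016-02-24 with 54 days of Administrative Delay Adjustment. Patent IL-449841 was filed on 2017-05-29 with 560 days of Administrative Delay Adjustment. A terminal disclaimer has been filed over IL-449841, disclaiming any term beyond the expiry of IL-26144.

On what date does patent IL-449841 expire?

April 19, 2034

Natural term of IL-449841:
  Base: filing + 18 years → 29 May 2035.
  Administrative Delay Adjustment: +560 days → 9 December 2036.
Expiry of referenced patent IL-26144:
  Base: filing + 18 years → 24 February 2034.
  Administrative Delay Adjustment: +54 days → 19 April 2034.
Terminal disclaimer: IL-449841 expires on the earlier of 9 December 2036 and 19 April 2034.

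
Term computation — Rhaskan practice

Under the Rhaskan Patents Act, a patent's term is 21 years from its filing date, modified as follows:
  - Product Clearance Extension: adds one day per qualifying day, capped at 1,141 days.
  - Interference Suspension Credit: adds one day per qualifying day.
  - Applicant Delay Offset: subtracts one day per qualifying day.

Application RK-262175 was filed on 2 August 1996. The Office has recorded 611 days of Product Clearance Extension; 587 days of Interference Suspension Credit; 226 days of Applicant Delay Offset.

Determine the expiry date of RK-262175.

2020-03-31

Base term: filing date + 21 years → 2 August 2017.
Product Clearance Extension: 611 days (within the 1141-day cap) → +611 days → 5 April 2019.
Interference Suspension Credit: +587 days → 12 November 2020.
Applicant Delay Offset: −226 days → 31 March 2020.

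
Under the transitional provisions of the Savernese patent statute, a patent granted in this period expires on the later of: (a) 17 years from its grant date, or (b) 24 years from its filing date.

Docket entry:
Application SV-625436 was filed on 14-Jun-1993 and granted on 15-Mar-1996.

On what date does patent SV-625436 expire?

(a) grant + 17 years → 15 March 2013.
(b) filing + 24 years → 14 June 2017.
Later of the two: 14 June 2017.

June 14, 2017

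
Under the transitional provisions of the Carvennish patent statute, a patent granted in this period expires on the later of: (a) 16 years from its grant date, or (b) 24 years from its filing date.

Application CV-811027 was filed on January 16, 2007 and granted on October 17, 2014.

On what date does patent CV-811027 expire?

(a) grant + 16 years → 17 October 2030.
(b) filing + 24 years → 16 January 2031.
Later of the two: 16 January 2031.

January 16, 2031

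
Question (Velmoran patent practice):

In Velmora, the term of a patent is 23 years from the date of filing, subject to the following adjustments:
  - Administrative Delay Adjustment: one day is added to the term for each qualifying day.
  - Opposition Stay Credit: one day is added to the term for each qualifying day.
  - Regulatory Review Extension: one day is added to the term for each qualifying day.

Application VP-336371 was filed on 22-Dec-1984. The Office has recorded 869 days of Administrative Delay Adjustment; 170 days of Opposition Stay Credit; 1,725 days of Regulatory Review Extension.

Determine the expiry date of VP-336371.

Base term: filing date + 23 years → 22 December 2007.
Administrative Delay Adjustment: +869 days → 9 May 2010.
Opposition Stay Credit: +170 days → 26 October 2010.
Regulatory Review Extension: +1725 days → 17 July 2015.

2015-07-17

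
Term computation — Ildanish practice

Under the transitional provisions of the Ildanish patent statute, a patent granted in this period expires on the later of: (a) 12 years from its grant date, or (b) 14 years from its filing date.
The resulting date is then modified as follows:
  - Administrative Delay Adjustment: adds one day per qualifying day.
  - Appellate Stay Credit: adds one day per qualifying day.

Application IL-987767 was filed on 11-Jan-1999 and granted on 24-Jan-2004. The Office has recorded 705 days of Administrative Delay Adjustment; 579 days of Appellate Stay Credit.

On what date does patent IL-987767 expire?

2019-07-31

(a) grant + 12 years → 24 January 2016.
(b) filing + 14 years → 11 January 2013.
Later of the two: 24 January 2016.
Administrative Delay Adjustment: +705 days → 29 December 2017.
Appellate Stay Credit: +579 days → 31 July 2019.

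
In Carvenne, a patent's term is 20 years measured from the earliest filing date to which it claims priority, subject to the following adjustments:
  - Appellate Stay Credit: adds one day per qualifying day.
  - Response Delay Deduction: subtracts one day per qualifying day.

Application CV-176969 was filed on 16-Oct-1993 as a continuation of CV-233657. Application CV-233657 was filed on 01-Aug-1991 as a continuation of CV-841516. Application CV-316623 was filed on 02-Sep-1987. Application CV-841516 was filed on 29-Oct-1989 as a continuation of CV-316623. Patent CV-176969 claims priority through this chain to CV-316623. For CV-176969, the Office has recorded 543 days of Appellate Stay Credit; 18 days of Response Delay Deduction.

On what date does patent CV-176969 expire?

Earliest priority filing: 2 September 1987.
Base term: 2 September 1987 + 20 years → 2 September 2007.
Appellate Stay Credit: +543 days → 26 February 2009.
Response Delay Deduction: −18 days → 8 February 2009.

2009-02-08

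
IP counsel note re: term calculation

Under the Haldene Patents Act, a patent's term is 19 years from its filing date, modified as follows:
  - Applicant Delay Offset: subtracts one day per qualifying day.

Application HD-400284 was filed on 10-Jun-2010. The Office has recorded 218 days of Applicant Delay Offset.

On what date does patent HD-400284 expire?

2028-11-04

Base term: filing date + 19 years → 10 June 2029.
Applicant Delay Offset: −218 days → 4 November 2028.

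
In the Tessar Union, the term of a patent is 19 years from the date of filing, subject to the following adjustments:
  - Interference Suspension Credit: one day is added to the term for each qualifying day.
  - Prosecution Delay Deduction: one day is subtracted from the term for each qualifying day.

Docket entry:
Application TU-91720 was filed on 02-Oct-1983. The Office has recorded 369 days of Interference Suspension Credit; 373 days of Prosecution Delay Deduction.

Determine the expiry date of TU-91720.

September 28, 2002

Base term: filing date + 19 years → 2 October 2002.
Interference Suspension Credit: +369 days → 6 October 2003.
Prosecution Delay Deduction: −373 days → 28 September 2002.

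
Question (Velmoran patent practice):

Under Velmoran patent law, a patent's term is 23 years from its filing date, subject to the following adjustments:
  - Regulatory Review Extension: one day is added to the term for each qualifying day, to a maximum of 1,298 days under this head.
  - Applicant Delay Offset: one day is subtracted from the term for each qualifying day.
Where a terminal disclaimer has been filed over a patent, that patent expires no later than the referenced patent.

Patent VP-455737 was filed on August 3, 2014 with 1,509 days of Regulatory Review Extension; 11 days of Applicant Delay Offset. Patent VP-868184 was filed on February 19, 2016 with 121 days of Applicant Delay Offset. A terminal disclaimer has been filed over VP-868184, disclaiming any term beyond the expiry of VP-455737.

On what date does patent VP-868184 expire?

Natural term of VP-868184:
  Base: filing + 23 years → 19 February 2039.
  Applicant Delay Offset: −121 days → 21 October 2038.
Expiry of referenced patent VP-455737:
  Base: filing + 23 years → 3 August 2037.
  Regulatory Review Extension: 1509 days claimed exceeds the 1298-day cap, so +1298 days → 21 February 2041.
  Applicant Delay Offset: −11 days → 10 February 2041.
Terminal disclaimer: VP-868184 expires on the earlier of 21 October 2038 and 10 February 2041.

2038-10-21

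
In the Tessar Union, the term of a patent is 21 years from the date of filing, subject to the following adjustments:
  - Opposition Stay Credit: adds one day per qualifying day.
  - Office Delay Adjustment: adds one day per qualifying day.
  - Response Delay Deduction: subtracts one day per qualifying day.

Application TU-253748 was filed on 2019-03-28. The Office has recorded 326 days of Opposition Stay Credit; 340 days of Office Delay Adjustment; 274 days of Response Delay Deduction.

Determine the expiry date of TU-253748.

April 24, 2041

Base term: filing date + 21 years → 28 March 2040.
Opposition Stay Credit: +326 days → 17 February 2041.
Office Delay Adjustment: +340 days → 23 January 2042.
Response Delay Deduction: −274 days → 24 April 2041.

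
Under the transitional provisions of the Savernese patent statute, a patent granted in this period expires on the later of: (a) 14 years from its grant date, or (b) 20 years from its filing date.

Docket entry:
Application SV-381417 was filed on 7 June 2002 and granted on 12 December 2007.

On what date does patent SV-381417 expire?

2022-06-07

(a) grant + 14 years → 12 December 2021.
(b) filing + 20 years → 7 June 2022.
Later of the two: 7 June 2022.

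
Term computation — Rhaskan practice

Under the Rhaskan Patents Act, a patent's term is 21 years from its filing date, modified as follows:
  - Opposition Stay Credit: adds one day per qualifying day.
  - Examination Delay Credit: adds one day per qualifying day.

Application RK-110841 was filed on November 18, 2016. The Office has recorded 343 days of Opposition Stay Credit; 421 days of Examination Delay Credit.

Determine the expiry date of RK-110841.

Base term: filing date + 21 years → 18 November 2037.
Opposition Stay Credit: +343 days → 27 October 2038.
Examination Delay Credit: +421 days → 22 December 2039.

2039-12-22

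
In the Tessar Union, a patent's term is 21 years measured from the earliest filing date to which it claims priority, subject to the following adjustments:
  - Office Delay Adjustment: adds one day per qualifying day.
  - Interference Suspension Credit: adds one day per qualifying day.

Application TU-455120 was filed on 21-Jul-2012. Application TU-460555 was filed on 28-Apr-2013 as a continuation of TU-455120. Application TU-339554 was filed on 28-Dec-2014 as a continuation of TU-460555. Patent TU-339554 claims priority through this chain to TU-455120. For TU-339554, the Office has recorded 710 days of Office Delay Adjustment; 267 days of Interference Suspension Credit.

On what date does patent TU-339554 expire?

March 24, 2036

Earliest priority filing: 21 July 2012.
Base term: 21 July 2012 + 21 years → 21 July 2033.
Office Delay Adjustment: +710 days → 1 July 2035.
Interference Suspension Credit: +267 days → 24 March 2036.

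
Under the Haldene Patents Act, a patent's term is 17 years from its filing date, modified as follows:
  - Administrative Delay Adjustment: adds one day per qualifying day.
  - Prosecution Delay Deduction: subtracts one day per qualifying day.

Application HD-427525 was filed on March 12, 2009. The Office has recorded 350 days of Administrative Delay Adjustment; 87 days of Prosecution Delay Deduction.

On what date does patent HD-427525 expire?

November 30, 2026

Base term: filing date + 17 years → 12 March 2026.
Administrative Delay Adjustment: +350 days → 25 February 2027.
Prosecution Delay Deduction: −87 days → 30 November 2026.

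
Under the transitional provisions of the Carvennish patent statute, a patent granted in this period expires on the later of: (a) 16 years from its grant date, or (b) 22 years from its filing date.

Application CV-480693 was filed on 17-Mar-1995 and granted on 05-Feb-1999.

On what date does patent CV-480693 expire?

March 17, 2017

(a) grant + 16 years → 5 February 2015.
(b) filing + 22 years → 17 March 2017.
Later of the two: 17 March 2017.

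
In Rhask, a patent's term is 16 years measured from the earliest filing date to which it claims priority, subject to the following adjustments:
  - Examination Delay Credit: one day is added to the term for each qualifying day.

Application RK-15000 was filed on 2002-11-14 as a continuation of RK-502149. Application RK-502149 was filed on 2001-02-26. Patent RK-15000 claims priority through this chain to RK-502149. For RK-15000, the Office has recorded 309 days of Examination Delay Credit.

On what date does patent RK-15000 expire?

Earliest priority filing: 26 February 2001.
Base term: 26 February 2001 + 16 years → 26 February 2017.
Examination Delay Credit: +309 days → 1 January 2018.

2018-01-01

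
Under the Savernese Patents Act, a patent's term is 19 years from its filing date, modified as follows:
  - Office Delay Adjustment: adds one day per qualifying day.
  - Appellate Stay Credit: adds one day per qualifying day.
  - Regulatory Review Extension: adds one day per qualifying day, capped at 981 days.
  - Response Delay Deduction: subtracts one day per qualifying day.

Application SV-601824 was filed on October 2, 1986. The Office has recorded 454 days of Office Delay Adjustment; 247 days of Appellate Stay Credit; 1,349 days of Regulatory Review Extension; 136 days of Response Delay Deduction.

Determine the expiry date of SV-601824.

Base term: filing date + 19 years → 2 October 2005.
Office Delay Adjustment: +454 days → 30 December 2006.
Appellate Stay Credit: +247 days → 3 September 2007.
Regulatory Review Extension: 1349 days claimed exceeds the 981-day cap, so +981 days → 11 May 2010.
Response Delay Deduction: −136 days → 26 December 2009.

December 26, 2009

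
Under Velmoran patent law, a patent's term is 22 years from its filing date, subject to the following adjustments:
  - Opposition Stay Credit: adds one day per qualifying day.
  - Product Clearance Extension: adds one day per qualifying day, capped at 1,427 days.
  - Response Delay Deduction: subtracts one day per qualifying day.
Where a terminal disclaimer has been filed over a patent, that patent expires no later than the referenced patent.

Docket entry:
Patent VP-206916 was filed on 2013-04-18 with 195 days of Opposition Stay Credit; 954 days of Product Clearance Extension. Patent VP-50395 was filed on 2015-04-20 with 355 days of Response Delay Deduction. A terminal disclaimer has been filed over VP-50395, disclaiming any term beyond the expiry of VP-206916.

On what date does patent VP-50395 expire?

April 30, 2036

Natural term of VP-50395:
  Base: filing + 22 years → 20 April 2037.
  Response Delay Deduction: −355 days → 30 April 2036.
Expiry of referenced patent VP-206916:
  Base: filing + 22 years → 18 April 2035.
  Opposition Stay Credit: +195 days → 30 October 2035.
  Product Clearance Extension: 954 days (within the 1427-day cap) → +954 days → 10 June 2038.
Terminal disclaimer: VP-50395 expires on the earlier of 30 April 2036 and 10 June 2038.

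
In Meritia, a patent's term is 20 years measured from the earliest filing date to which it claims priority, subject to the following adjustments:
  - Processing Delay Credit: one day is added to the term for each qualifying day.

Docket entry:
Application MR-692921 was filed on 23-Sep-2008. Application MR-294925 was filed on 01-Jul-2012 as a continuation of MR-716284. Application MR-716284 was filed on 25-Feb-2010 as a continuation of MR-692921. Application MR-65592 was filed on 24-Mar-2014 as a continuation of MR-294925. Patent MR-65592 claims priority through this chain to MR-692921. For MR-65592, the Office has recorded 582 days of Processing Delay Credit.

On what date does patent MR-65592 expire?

April 28, 2030

Earliest priority filing: 23 September 2008.
Base term: 23 September 2008 + 20 years → 23 September 2028.
Processing Delay Credit: +582 days → 28 April 2030.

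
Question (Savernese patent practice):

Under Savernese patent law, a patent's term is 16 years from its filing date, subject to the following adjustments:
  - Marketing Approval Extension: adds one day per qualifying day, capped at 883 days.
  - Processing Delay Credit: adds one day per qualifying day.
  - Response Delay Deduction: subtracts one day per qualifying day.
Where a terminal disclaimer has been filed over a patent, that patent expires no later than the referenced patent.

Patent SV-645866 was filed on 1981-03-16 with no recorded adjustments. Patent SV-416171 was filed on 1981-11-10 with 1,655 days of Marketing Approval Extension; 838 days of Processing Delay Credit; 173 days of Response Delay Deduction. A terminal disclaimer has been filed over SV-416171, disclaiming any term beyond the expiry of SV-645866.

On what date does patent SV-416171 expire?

1997-03-16

Natural term of SV-416171:
  Base: filing + 16 years → 10 November 1997.
  Marketing Approval Extension: 1655 days claimed exceeds the 883-day cap, so +883 days → 11 April 2000.
  Processing Delay Credit: +838 days → 28 July 2002.
  Response Delay Deduction: −173 days → 5 February 2002.
Expiry of referenced patent SV-645866:
  Base: filing + 16 years → 16 March 1997.
Terminal disclaimer: SV-416171 expires on the earlier of 5 February 2002 and 16 March 1997.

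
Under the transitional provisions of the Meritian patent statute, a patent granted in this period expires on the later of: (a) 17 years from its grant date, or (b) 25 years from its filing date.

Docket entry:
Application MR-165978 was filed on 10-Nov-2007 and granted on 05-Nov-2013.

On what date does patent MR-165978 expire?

November 10, 2032

(a) grant + 17 years → 5 November 2030.
(b) filing + 25 years → 10 November 2032.
Later of the two: 10 November 2032.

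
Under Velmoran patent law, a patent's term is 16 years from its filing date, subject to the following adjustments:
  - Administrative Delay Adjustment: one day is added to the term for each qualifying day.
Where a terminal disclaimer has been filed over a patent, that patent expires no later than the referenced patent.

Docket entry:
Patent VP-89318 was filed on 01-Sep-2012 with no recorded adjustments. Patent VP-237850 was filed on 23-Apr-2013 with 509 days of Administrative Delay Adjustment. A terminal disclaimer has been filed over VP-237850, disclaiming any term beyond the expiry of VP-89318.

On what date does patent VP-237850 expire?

2028-09-01

Natural term of VP-237850:
  Base: filing + 16 years → 23 April 2029.
  Administrative Delay Adjustment: +509 days → 14 September 2030.
Expiry of referenced patent VP-89318:
  Base: filing + 16 years → 1 September 2028.
Terminal disclaimer: VP-237850 expires on the earlier of 14 September 2030 and 1 September 2028.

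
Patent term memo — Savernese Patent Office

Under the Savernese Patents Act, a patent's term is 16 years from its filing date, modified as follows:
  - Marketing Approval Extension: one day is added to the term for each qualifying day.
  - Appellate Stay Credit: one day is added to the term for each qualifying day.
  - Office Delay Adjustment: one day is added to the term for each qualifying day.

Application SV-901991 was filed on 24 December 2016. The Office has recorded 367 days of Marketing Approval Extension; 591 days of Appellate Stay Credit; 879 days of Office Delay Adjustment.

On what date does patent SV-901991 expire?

Base term: filing date + 16 years → 24 December 2032.
Marketing Approval Extension: +367 days → 26 December 2033.
Appellate Stay Credit: +591 days → 9 August 2035.
Office Delay Adjustment: +879 days → 4 January 2038.

January 4, 2038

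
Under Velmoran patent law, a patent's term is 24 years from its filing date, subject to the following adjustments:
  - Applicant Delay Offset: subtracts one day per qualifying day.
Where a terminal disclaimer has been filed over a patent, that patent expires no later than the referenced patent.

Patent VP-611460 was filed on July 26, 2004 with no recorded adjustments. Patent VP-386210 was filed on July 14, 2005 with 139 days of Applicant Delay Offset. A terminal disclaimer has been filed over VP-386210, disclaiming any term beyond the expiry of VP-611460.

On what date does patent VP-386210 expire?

July 26, 2028

Natural term of VP-386210:
  Base: filing + 24 years → 14 July 2029.
  Applicant Delay Offset: −139 days → 25 February 2029.
Expiry of referenced patent VP-611460:
  Base: filing + 24 years → 26 July 2028.
Terminal disclaimer: VP-386210 expires on the earlier of 25 February 2029 and 26 July 2028.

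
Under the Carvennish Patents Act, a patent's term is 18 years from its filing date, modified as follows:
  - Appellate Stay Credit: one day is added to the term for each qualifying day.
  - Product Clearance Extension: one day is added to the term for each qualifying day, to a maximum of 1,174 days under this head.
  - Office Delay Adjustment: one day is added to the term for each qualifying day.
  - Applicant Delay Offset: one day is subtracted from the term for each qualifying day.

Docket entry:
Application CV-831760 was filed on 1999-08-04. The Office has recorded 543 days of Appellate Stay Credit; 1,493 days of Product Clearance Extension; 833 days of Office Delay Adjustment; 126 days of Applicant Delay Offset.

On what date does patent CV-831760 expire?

Base term: filing date + 18 years → 4 August 2017.
Appellate Stay Credit: +543 days → 29 January 2019.
Product Clearance Extension: 1493 days claimed exceeds the 1174-day cap, so +1174 days → 17 April 2022.
Office Delay Adjustment: +833 days → 28 July 2024.
Applicant Delay Offset: −126 days → 24 March 2024.

March 24, 2024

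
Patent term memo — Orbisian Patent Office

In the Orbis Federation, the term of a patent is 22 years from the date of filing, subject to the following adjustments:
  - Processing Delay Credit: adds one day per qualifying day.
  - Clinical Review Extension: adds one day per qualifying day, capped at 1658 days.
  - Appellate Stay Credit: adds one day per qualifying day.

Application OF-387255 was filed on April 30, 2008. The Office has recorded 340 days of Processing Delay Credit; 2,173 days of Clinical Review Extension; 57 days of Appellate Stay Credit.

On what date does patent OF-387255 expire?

December 15, 2035

Base term: filing date + 22 years → 30 April 2030.
Processing Delay Credit: +340 days → 5 April 2031.
Clinical Review Extension: 2173 days claimed exceeds the 1658-day cap, so +1658 days → 19 October 2035.
Appellate Stay Credit: +57 days → 15 December 2035.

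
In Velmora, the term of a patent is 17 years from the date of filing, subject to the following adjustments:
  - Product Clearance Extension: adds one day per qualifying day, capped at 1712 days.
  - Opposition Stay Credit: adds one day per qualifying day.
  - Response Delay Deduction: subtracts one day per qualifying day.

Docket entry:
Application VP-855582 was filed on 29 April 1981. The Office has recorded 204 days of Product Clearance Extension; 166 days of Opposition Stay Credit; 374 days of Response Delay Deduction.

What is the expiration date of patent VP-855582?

1998-04-25

Base term: filing date + 17 years → 29 April 1998.
Product Clearance Extension: 204 days (within the 1712-day cap) → +204 days → 19 November 1998.
Opposition Stay Credit: +166 days → 4 May 1999.
Response Delay Deduction: −374 days → 25 April 1998.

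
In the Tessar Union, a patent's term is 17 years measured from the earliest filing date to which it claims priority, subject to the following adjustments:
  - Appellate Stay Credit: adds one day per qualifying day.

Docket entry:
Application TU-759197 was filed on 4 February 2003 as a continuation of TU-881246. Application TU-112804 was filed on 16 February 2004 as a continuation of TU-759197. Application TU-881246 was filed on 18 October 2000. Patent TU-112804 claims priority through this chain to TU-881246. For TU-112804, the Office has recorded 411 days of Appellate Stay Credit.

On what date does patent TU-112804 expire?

December 3, 2018

Earliest priority filing: 18 October 2000.
Base term: 18 October 2000 + 17 years → 18 October 2017.
Appellate Stay Credit: +411 days → 3 December 2018.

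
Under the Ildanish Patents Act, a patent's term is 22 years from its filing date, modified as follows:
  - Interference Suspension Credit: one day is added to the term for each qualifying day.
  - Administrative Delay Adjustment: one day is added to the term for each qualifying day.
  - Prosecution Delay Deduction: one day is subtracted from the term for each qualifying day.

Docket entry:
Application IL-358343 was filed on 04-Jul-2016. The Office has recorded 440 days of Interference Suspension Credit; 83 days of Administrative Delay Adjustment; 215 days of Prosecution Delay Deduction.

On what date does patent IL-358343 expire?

Base term: filing date + 22 years → 4 July 2038.
Interference Suspension Credit: +440 days → 17 September 2039.
Administrative Delay Adjustment: +83 days → 9 December 2039.
Prosecution Delay Deduction: −215 days → 8 May 2039.

May 8, 2039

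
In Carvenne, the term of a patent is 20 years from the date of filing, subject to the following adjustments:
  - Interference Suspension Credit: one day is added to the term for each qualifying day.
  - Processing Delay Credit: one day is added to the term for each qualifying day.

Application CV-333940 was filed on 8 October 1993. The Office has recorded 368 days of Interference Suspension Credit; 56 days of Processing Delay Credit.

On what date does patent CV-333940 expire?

2014-12-06

Base term: filing date + 20 years → 8 October 2013.
Interference Suspension Credit: +368 days → 11 October 2014.
Processing Delay Credit: +56 days → 6 December 2014.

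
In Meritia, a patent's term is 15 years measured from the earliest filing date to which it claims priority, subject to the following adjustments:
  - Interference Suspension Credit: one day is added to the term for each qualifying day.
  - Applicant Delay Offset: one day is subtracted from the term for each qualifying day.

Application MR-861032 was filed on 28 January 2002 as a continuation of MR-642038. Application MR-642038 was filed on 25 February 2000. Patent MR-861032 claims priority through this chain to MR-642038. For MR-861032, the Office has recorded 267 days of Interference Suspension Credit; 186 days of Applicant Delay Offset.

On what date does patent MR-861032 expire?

Earliest priority filing: 25 February 2000.
Base term: 25 February 2000 + 15 years → 25 February 2015.
Interference Suspension Credit: +267 days → 19 November 2015.
Applicant Delay Offset: −186 days → 17 May 2015.

2015-05-17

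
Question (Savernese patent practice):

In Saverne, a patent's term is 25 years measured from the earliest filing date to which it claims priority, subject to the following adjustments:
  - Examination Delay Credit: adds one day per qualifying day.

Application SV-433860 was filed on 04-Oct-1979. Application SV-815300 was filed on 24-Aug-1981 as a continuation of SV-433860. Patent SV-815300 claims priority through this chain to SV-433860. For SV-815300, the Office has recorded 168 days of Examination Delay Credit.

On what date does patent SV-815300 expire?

Earliest priority filing: 4 October 1979.
Base term: 4 October 1979 + 25 years → 4 October 2004.
Examination Delay Credit: +168 days → 21 March 2005.

2005-03-21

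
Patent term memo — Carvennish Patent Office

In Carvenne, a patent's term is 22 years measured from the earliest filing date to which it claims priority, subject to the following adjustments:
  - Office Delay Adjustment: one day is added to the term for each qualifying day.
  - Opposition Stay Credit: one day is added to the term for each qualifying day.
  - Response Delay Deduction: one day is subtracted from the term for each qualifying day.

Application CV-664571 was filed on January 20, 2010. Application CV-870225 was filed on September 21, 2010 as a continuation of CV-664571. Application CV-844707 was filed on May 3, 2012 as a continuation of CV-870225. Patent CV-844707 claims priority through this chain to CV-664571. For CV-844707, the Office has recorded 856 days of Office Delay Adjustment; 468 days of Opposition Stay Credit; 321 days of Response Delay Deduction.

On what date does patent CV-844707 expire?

Earliest priority filing: 20 January 2010.
Base term: 20 January 2010 + 22 years → 20 January 2032.
Office Delay Adjustment: +856 days → 25 May 2034.
Opposition Stay Credit: +468 days → 5 September 2035.
Response Delay Deduction: −321 days → 19 October 2034.

2034-10-19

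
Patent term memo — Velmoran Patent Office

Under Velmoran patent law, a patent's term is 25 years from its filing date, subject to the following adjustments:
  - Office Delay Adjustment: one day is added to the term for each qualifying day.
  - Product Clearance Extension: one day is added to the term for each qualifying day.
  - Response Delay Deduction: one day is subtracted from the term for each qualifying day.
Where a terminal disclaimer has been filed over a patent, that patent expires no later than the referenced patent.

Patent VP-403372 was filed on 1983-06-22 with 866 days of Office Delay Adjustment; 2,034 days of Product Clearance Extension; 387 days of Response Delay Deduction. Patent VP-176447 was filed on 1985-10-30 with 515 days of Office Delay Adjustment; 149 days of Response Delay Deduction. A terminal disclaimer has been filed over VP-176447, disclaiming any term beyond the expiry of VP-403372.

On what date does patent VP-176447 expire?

Natural term of VP-176447:
  Base: filing + 25 years → 30 October 2010.
  Office Delay Adjustment: +515 days → 28 March 2012.
  Response Delay Deduction: −149 days → 31 October 2011.
Expiry of referenced patent VP-403372:
  Base: filing + 25 years → 22 June 2008.
  Office Delay Adjustment: +866 days → 5 November 2010.
  Product Clearance Extension: +2034 days → 31 May 2016.
  Response Delay Deduction: −387 days → 10 May 2015.
Terminal disclaimer: VP-176447 expires on the earlier of 31 October 2011 and 10 May 2015.

2011-10-31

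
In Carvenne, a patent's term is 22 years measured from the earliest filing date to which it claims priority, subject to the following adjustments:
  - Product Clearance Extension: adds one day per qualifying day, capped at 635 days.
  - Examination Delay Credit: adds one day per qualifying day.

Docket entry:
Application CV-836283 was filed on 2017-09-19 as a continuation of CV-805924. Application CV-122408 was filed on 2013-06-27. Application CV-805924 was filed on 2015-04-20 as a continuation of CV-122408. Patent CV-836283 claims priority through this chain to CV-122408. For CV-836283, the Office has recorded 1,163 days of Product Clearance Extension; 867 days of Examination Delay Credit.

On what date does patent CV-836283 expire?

Earliest priority filing: 27 June 2013.
Base term: 27 June 2013 + 22 years → 27 June 2035.
Product Clearance Extension: 1163 days claimed exceeds the 635-day cap, so +635 days → 23 March 2037.
Examination Delay Credit: +867 days → 7 August 2039.

August 7, 2039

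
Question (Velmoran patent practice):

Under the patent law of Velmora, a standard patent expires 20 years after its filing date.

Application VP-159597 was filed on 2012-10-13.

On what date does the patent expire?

Filing date + 20 years → 13 October 2032.

October 13, 2032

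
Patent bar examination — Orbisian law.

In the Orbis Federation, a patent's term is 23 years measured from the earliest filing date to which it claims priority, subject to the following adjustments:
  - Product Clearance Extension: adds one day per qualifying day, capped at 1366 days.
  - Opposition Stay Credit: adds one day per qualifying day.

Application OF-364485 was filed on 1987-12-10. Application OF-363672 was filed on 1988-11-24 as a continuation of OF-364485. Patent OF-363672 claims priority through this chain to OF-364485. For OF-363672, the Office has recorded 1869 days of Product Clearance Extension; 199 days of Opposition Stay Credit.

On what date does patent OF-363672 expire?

Earliest priority filing: 10 December 1987.
Base term: 10 December 1987 + 23 years → 10 December 2010.
Product Clearance Extension: 1869 days claimed exceeds the 1366-day cap, so +1366 days → 6 September 2014.
Opposition Stay Credit: +199 days → 24 March 2015.

2015-03-24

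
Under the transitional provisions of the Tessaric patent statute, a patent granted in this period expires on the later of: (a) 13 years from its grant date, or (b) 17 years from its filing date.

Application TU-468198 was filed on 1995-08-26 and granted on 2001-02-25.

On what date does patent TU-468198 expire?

2014-02-25

(a) grant + 13 years → 25 February 2014.
(b) filing + 17 years → 26 August 2012.
Later of the two: 25 February 2014.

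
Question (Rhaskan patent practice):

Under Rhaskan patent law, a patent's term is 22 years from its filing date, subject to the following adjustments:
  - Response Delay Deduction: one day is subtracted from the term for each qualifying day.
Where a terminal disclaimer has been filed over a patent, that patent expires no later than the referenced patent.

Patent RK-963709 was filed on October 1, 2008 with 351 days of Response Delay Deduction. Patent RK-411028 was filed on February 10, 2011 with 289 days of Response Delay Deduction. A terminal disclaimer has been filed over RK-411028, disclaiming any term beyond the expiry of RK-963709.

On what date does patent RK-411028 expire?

2029-10-15

Natural term of RK-411028:
  Base: filing + 22 years → 10 February 2033.
  Response Delay Deduction: −289 days → 27 April 2032.
Expiry of referenced patent RK-963709:
  Base: filing + 22 years → 1 October 2030.
  Response Delay Deduction: −351 days → 15 October 2029.
Terminal disclaimer: RK-411028 expires on the earlier of 27 April 2032 and 15 October 2029.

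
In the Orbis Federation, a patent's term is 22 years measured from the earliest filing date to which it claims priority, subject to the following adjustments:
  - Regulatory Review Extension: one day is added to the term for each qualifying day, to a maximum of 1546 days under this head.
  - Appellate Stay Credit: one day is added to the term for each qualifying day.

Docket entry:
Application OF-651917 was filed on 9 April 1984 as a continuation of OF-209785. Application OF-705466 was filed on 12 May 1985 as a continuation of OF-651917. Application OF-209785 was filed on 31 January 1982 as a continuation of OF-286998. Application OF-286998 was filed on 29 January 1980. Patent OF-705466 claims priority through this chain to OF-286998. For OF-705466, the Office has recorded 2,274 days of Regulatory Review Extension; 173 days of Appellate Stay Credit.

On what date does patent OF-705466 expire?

Earliest priority filing: 29 January 1980.
Base term: 29 January 1980 + 22 years → 29 January 2002.
Regulatory Review Extension: 2274 days claimed exceeds the 1546-day cap, so +1546 days → 24 April 2006.
Appellate Stay Credit: +173 days → 14 October 2006.

2006-10-14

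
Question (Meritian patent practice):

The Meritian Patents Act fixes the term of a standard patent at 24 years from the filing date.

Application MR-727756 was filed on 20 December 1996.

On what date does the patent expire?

Filing date + 24 years → 20 December 2020.

2020-12-20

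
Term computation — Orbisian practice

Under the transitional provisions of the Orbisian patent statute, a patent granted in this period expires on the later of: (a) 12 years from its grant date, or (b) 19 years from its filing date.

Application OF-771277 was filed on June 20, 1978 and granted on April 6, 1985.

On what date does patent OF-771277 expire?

1997-06-20

(a) grant + 12 years → 6 April 1997.
(b) filing + 19 years → 20 June 1997.
Later of the two: 20 June 1997.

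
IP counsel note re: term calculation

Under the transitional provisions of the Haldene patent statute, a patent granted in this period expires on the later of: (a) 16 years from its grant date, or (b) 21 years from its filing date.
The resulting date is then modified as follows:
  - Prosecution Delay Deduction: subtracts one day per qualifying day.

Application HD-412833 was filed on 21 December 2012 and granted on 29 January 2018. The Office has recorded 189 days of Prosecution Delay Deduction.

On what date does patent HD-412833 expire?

(a) grant + 16 years → 29 January 2034.
(b) filing + 21 years → 21 December 2033.
Later of the two: 29 January 2034.
Prosecution Delay Deduction: −189 days → 24 July 2033.

2033-07-24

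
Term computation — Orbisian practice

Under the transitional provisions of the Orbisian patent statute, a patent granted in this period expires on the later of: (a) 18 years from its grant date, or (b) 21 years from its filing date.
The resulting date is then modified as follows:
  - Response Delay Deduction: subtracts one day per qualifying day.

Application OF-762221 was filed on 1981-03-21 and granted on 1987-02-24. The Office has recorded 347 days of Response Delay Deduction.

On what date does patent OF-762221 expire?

(a) grant + 18 years → 24 February 2005.
(b) filing + 21 years → 21 March 2002.
Later of the two: 24 February 2005.
Response Delay Deduction: −347 days → 14 March 2004.

March 14, 2004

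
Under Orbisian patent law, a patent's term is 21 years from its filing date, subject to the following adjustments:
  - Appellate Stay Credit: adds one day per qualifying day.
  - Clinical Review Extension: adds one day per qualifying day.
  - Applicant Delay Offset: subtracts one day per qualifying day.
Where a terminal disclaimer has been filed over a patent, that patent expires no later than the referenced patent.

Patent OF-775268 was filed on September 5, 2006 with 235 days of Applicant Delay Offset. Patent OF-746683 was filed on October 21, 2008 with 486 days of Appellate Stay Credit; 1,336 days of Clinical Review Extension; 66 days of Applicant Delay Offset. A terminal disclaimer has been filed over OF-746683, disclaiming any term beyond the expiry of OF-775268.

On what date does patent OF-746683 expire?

Natural term of OF-746683:
  Base: filing + 21 years → 21 October 2029.
  Appellate Stay Credit: +486 days → 19 February 2031.
  Clinical Review Extension: +1336 days → 17 October 2034.
  Applicant Delay Offset: −66 days → 12 August 2034.
Expiry of referenced patent OF-775268:
  Base: filing + 21 years → 5 September 2027.
  Applicant Delay Offset: −235 days → 13 January 2027.
Terminal disclaimer: OF-746683 expires on the earlier of 12 August 2034 and 13 January 2027.

2027-01-13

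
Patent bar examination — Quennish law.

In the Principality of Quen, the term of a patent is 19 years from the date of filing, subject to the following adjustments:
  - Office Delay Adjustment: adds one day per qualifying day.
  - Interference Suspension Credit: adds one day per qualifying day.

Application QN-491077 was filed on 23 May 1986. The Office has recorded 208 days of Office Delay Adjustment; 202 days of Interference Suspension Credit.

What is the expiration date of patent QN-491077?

Base term: filing date + 19 years → 23 May 2005.
Office Delay Adjustment: +208 days → 17 December 2005.
Interference Suspension Credit: +202 days → 7 July 2006.

July 7, 2006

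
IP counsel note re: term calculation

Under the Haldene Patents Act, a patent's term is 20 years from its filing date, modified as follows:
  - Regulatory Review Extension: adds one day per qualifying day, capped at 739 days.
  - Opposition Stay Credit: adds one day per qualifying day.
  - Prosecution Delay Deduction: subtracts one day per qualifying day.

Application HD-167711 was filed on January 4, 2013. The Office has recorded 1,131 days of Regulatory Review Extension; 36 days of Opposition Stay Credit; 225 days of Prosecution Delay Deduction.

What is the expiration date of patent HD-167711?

Base term: filing date + 20 years → 4 January 2033.
Regulatory Review Extension: 1131 days claimed exceeds the 739-day cap, so +739 days → 13 January 2035.
Opposition Stay Credit: +36 days → 18 February 2035.
Prosecution Delay Deduction: −225 days → 8 July 2034.

July 8, 2034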